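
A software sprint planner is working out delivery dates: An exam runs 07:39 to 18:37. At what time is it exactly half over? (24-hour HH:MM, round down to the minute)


Start time: 07:39 = 459 minutes from midnight
End time: 18:37 = 1117 minutes from midnight
Sum: 459 + 1117 = 1576
Midpoint: 1576 / 2 = 788 minutes
Convert: 788 / 60 = 13 hours, 8 minutes
Result: 13:08

13:08


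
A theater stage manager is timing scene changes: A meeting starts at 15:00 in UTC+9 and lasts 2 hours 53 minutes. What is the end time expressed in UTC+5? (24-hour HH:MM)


Start: 15:00 in UTC+9
Step 1 - add duration:
  minutes: 0 + 53 = 53
  hours: 15 + 2 + 0 = 17
  end in UTC+9: 17:53
Step 2 - convert UTC+9 -> UTC+5:
  offset difference: 5 - (9) = -4 hours
  17 + (-4) = 13 -> mod 24 = 13
Result: 13:53 in UTC+5

13:53


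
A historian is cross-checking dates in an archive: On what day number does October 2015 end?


Month: October
Year: 2015
October is a 31-day month
Total: 31 days

31


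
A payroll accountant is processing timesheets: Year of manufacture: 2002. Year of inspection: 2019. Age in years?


Birth year: 2002
Current year: 2019
Age = current year - birth year
Age = 2019 - 2002 = 17

17


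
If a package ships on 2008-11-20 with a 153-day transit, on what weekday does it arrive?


Start: 2008-11-20 (Thursday)
Step 1 - find target date: add 153 days
  2008-11-20 + 153 days = 2009-04-22
Step 2 - day of week:
  153 mod 7 = 6
  Thursday + 6 days -> Wednesday
Result: Wednesday (2009-04-22)

Wednesday


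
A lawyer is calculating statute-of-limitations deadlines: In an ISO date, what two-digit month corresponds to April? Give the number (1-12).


Calendar month order:
3. March
4. April <--
5. May
April is month number 4

4


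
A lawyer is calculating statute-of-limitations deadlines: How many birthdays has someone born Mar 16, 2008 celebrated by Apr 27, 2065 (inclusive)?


Birth: 2008-03-16
Reference: 2065-04-27
Year difference: 2065 - 2008 = 57
Has birthday (03-16) occurred by 04-27? Yes
Age in full years: 57

57


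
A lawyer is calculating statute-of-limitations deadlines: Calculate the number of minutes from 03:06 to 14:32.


Start time: 03:06 = 186 minutes from midnight
End time: 14:32 = 872 minutes from midnight
Difference: 872 - 186 = 686 minutes
That is 11 hours and 26 minutes

686


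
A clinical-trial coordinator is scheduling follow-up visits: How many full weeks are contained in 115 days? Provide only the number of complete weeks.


Total days: 115
Days per week: 7
Division: 115 / 7 = 16 remainder 3
Complete weeks: 16
Remaining days: 3

16


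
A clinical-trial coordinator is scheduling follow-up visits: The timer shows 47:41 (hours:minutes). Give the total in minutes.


Hours: 47
Minutes: 41
Convert hours to minutes: 47 x 60 = 2820
Add remaining minutes: 2820 + 41 = 2861

2861


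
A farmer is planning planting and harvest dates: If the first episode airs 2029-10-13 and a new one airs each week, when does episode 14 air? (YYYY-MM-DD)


First occurrence: 2029-10-13 (occurrence 1)
Each occurrence is 7 days after the previous.
Occurrence 14 is 13 weeks after the first.
13 weeks = 91 days
2029-10-13 + 91 days = 2030-01-12

2030-01-12


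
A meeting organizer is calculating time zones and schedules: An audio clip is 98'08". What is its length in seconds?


Minutes: 98
Seconds: 8
Convert minutes to seconds: 98 x 60 = 5880
Add remaining seconds: 5880 + 8 = 5888

5888


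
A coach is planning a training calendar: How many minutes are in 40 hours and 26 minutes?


Hours: 40
Extra minutes: 26
Minutes per hour: 60
Hours to minutes: 40 x 60 = 2400
Total: 2400 + 26 = 2426

2426


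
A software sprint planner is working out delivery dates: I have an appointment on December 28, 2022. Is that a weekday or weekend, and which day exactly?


Date: 2022-12-28
January 1, 2022 is a Saturday
Day of year: 362
Offset from Jan 1: 361 days
361 mod 7 = 4
Result: Wednesday

Wednesday


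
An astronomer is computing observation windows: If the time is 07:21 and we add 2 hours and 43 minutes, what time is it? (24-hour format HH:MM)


Start time: 07:21
Adding: 2 hours 43 minutes
Minutes: 21 + 43 = 64
Minute overflow: 64 >= 60, so carry 1 hour, minutes = 4
Hours: 7 + 2 + 1 = 10
Result: 10:04

10:04


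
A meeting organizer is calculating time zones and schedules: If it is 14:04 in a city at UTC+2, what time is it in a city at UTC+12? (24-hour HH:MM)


Local time: 14:04 at UTC+2 (offset 2h)
Target zone: UTC+12 (offset 12h)
Difference: 12 - (2) = 10 hours
Calculation: 14 + (10) = 24
Wraparound: (24) mod 24 = 0
Result: 00:04

00:04


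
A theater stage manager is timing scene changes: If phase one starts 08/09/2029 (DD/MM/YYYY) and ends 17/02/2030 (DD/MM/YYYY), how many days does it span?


Start date: 2029-09-08
End date: 2030-02-17
Sep 2029: +23 days
Oct 2029: +31 days
Nov 2029: +30 days
... (3 more months)
Total: 162 days

162


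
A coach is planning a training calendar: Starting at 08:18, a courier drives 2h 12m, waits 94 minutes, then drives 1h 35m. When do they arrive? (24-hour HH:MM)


Depart: 08:18
Leg 1: +132 min -> 10:30
Layover: +94 min -> 12:04
Leg 2: +95 min -> 13:39
Total travel: 321 minutes = 5h 21m
Arrival: 13:39

13:39


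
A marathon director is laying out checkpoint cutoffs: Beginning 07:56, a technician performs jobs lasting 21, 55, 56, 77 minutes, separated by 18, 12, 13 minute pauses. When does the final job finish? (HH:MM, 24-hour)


Start: 07:56 = 476 min from midnight
  after task 1 (21 min): 08:17
  after break (18 min): 08:35
  after task 2 (55 min): 09:30
  after break (12 min): 09:42
  after task 3 (56 min): 10:38
  after break (13 min): 10:51
  after task 4 (77 min): 12:08
Total elapsed: 252 minutes
End time: 12:08

12:08


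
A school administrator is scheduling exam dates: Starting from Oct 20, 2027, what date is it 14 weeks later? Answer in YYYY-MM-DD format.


Start: 2027-10-20
Weeks to add: 14
Convert to days: 14 x 7 = 98 days
Add 98 days to 2027-10-20
Result: 2028-01-26

2028-01-26


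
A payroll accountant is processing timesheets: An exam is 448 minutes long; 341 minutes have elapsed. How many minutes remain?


Total budget: 448 minutes
Time used: 341 minutes
Remaining: 448 - 341 = 107 minutes
Percent used: 76.1%
Percent remaining: 23.9%

107


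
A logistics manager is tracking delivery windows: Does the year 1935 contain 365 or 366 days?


Year: 1935
Check leap year rules:
Divisible by 4? No
1935 is not a leap year
Days: 365

365


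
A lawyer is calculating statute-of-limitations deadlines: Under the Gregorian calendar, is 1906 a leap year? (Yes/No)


Year: 1906
Divisible by 4? 1906 / 4 = 476.5 -> No
Not divisible by 4, so NOT a leap year

No


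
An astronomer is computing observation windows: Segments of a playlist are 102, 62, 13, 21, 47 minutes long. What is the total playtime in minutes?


Durations: 102, 62, 13, 21, 47
Running sum: 102
+ 62 = 164
+ 13 = 177
+ 21 = 198
+ 47 = 245
Total duration: 245 minutes
That is 4 hours and 5 minutes

245


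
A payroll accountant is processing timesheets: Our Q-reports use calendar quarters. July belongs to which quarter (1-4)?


Month: July (month 7)
Q1: January-March (months 1-3)
Q2: April-June (months 4-6)
Q3: July-September (months 7-9)
Q4: October-December (months 10-12)
Month 7 falls in Q3

3


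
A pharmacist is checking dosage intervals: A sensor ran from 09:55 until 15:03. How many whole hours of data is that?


Start: 09:55
End: 15:03
Hour difference: 15 - 9 = 6 hours
Minute difference: 3 - 55 = -52 minutes
Total minutes: 308
Complete hours: 308 / 60 = 5 (remainder 8)

5


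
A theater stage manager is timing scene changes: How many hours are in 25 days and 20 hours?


Days: 25
Extra hours: 20
Hours per day: 24
Days to hours: 25 x 24 = 600
Total: 600 + 20 = 620

620


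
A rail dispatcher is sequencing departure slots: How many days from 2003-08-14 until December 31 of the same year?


Start: August 14, 2003
End: December 31, 2003
Days left in August: 17
September: 30
October: 31
November: 30
December: 31
Sum of remaining months: 122
Total: 17 + 122 = 139

139


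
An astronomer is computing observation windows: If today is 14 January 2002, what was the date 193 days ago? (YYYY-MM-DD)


Start: 2002-01-14
Subtracting 193 days
Days already passed in January: 14
After going back through January: 179 more days to subtract
December 2001: 31 days, 148 remaining
November 2001: 30 days, 118 remaining
October 2001: 31 days, 87 remaining
September 2001: 30 days, 57 remaining
Result: 2001-07-05

2001-07-05


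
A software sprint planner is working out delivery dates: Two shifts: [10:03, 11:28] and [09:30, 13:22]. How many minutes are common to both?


Interval A: [603, 688] minutes from midnight
Interval B: [570, 802] minutes from midnight
Overlap start = max(603, 570) = 603
Overlap end = min(688, 802) = 688
Overlap = 688 - 603 = 85 minutes

85


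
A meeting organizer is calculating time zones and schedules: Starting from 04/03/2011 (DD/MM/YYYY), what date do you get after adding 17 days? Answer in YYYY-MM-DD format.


Start: 2011-03-04
Adding 17 days
Days remaining in March: 27
Result: 2011-03-21

2011-03-21


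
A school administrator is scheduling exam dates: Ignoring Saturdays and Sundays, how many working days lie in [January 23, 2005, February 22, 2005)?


Start: 2005-01-23 (Sunday)
End (exclusive): 2005-02-22 (Tuesday)
Total calendar days: 30
Full weeks: 30 // 7 = 4 -> 20 weekdays
Remaining 2 days starting on Sunday:
  Sun(-), Mon(w) -> 1 weekdays
Total business days: 20 + 1 = 21

21


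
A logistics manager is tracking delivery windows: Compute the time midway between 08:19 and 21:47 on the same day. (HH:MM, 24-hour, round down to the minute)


Start time: 08:19 = 499 minutes from midnight
End time: 21:47 = 1307 minutes from midnight
Sum: 499 + 1307 = 1806
Midpoint: 1806 / 2 = 903 minutes
Convert: 903 / 60 = 15 hours, 3 minutes
Result: 15:03

15:03


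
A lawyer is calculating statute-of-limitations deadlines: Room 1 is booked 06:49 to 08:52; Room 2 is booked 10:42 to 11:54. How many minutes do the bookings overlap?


Interval A: [409, 532] minutes from midnight
Interval B: [642, 714] minutes from midnight
Overlap start = max(409, 642) = 642
Overlap end = min(532, 714) = 532
End <= start, so the intervals do not overlap: 0 minutes

0


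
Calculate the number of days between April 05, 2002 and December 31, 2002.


Start: April 05, 2002
End: December 31, 2002
Days left in April: 25
May: 31
June: 30
July: 31
August: 31
... plus remaining months
Sum of remaining months: 245
Total: 25 + 245 = 270

270


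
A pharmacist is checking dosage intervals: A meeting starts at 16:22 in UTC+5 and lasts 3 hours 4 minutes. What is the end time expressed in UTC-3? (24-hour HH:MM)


Start: 16:22 in UTC+5
Step 1 - add duration:
  minutes: 22 + 4 = 26
  hours: 16 + 3 + 0 = 19
  end in UTC+5: 19:26
Step 2 - convert UTC+5 -> UTC-3:
  offset difference: -3 - (5) = -8 hours
  19 + (-8) = 11 -> mod 24 = 11
Result: 11:26 in UTC-3

11:26


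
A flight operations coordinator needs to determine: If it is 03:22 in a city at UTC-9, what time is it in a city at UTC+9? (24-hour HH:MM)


Local time: 03:22 at UTC-9 (offset -9h)
Target zone: UTC+9 (offset 9h)
Difference: 9 - (-9) = 18 hours
Calculation: 3 + (18) = 21
Result: 21:22

21:22


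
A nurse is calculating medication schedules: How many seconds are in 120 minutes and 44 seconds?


Minutes: 120
Extra seconds: 44
Seconds per minute: 60
Minutes to seconds: 120 x 60 = 7200
Total: 7200 + 44 = 7244

7244


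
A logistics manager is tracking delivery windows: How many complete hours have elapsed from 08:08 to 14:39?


Start: 08:08
End: 14:39
Hour difference: 14 - 8 = 6 hours
Minute difference: 39 - 8 = 31 minutes
Total minutes: 391
Complete hours: 391 / 60 = 6 (remainder 31)

6


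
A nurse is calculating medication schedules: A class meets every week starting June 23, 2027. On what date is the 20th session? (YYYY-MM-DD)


First occurrence: 2027-06-23 (occurrence 1)
Each occurrence is 7 days after the previous.
Occurrence 20 is 19 weeks after the first.
19 weeks = 133 days
2027-06-23 + 133 days = 2027-11-03

2027-11-03


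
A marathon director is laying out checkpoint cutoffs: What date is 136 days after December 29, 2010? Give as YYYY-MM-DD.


Start: 2010-12-29
Adding 136 days
Days remaining in December: 2
After December: 134 days still to add
January 2011: 31 days, 103 remaining
February 2011: 28 days, 75 remaining
March 2011: 31 days, 44 remaining
April 2011: 30 days, 14 remaining
Result: 2011-05-14

2011-05-14


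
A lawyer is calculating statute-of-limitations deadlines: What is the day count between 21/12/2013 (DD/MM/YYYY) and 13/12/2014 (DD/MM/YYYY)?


Start date: 2013-12-21
End date: 2014-12-13
Dec 2013: +11 days
Jan 2014: +31 days
Feb 2014: +28 days
... (10 more months)
Total: 357 days

357


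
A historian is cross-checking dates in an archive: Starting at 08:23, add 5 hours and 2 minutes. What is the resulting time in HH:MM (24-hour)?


Start time: 08:23
Adding: 5 hours 2 minutes
Minutes: 23 + 2 = 25
Hours: 8 + 5 + 0 = 13
Result: 13:25

13:25


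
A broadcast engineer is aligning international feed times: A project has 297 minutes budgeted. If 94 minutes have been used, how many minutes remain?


Total budget: 297 minutes
Time used: 94 minutes
Remaining: 297 - 94 = 203 minutes
Percent used: 31.6%
Percent remaining: 68.4%

203


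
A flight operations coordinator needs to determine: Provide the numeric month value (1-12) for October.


Calendar month order:
9. September
10. October <--
11. November
October is month number 10

10


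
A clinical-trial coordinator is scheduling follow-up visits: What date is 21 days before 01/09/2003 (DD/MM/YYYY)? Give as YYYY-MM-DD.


Start: 2003-09-01
Subtracting 21 days
Days already passed in September: 1
After going back through September: 20 more days to subtract
August 2003 has 31 days, need 20
Result: 2003-08-11

2003-08-11


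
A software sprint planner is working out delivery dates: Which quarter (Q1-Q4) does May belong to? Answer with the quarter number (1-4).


Month: May (month 5)
Q1: January-March (months 1-3)
Q2: April-June (months 4-6)
Q3: July-September (months 7-9)
Q4: October-December (months 10-12)
Month 5 falls in Q2

2


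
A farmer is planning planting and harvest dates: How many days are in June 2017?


Month: June
Year: 2017
June is a 30-day month
Total: 30 days

30


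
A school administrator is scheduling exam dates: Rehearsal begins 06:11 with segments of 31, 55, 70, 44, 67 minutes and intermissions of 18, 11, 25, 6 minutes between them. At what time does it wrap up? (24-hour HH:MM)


Start: 06:11 = 371 min from midnight
  after task 1 (31 min): 06:42
  after break (18 min): 07:00
  after task 2 (55 min): 07:55
  after break (11 min): 08:06
  after task 3 (70 min): 09:16
  after break (25 min): 09:41
  after task 4 (44 min): 10:25
  after break (6 min): 10:31
  after task 5 (67 min): 11:38
Total elapsed: 327 minutes
End time: 11:38

11:38


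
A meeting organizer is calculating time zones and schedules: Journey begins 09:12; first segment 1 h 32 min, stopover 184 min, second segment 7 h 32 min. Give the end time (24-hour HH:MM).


Depart: 09:12
Leg 1: +92 min -> 10:44
Layover: +184 min -> 13:48
Leg 2: +452 min -> 21:20
Total travel: 728 minutes = 12h 8m
Arrival: 21:20

21:20


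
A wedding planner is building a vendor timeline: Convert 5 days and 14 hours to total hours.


Days: 5
Extra hours: 14
Hours per day: 24
Days to hours: 5 x 24 = 120
Total: 120 + 14 = 134

134


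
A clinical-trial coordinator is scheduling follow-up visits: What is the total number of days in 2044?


Year: 2044
Check leap year rules:
Divisible by 4? Yes
Divisible by 100? No
2044 is a leap year
Days: 366

366


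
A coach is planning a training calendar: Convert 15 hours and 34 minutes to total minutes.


Hours: 15
Minutes: 34
Convert hours to minutes: 15 x 60 = 900
Add remaining minutes: 900 + 34 = 934

934


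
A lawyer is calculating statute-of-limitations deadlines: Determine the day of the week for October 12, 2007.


Date: 2007-10-12
January 1, 2007 is a Monday
Day of year: 285
Offset from Jan 1: 284 days
284 mod 7 = 4
Result: Friday

Friday


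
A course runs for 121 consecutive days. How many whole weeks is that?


Total days: 121
Days per week: 7
Division: 121 / 7 = 17 remainder 2
Complete weeks: 17
Remaining days: 2

17


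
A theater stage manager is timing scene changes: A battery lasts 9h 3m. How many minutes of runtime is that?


Hours: 9
Extra minutes: 3
Minutes per hour: 60
Hours to minutes: 9 x 60 = 540
Total: 540 + 3 = 543

543


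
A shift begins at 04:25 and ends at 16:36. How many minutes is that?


Start time: 04:25 = 265 minutes from midnight
End time: 16:36 = 996 minutes from midnight
Difference: 996 - 265 = 731 minutes
That is 12 hours and 11 minutes

731


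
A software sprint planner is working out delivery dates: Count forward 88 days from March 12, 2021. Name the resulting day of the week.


Start: 2021-03-12 (Friday)
Step 1 - find target date: add 88 days
  2021-03-12 + 88 days = 2021-06-08
Step 2 - day of week:
  88 mod 7 = 4
  Friday + 4 days -> Tuesday
Result: Tuesday (2021-06-08)

Tuesday


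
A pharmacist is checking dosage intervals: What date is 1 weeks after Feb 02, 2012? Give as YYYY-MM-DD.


Start: 2012-02-02
Weeks to add: 1
Convert to days: 1 x 7 = 7 days
Add 7 days to 2012-02-02
Result: 2012-02-09

2012-02-09


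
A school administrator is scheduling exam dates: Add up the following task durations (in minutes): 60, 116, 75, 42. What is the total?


Durations: 60, 116, 75, 42
Running sum: 60
+ 116 = 176
+ 75 = 251
+ 42 = 293
Total duration: 293 minutes
That is 4 hours and 53 minutes

293


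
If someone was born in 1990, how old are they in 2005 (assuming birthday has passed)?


Birth year: 1990
Current year: 2005
Age = current year - birth year
Age = 2005 - 1990 = 15

15


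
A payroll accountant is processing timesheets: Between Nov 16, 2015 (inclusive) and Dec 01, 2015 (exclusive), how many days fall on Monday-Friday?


Start: 2015-11-16 (Monday)
End (exclusive): 2015-12-01 (Tuesday)
Total calendar days: 15
Full weeks: 15 // 7 = 2 -> 10 weekdays
Remaining 1 days starting on Monday:
  Mon(w) -> 1 weekdays
Total business days: 10 + 1 = 11

11


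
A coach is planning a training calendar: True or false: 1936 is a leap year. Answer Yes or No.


Year: 1936
Divisible by 4? 1936 / 4 = 484.0 -> Yes
Divisible by 100? 1936 / 100 = 19.36 -> No
Divisible by 4 but not 100, so it IS a leap year

Yes


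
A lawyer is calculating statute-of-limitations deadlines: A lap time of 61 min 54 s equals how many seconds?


Minutes: 61
Seconds: 54
Convert minutes to seconds: 61 x 60 = 3660
Add remaining seconds: 3660 + 54 = 3714

3714


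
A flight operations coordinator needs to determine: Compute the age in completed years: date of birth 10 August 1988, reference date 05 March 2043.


Birth: 1988-08-10
Reference: 2043-03-05
Year difference: 2043 - 1988 = 55
Has birthday (08-10) occurred by 03-05? No
Birthday not yet reached this year -> subtract 1
Age in full years: 54

54


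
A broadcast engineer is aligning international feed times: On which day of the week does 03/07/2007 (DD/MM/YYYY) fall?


Date: 2007-07-03
January 1, 2007 is a Monday
Day of year: 184
Offset from Jan 1: 183 days
183 mod 7 = 1
Result: Tuesday

Tuesday


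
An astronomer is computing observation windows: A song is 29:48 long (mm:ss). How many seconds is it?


Minutes: 29
Extra seconds: 48
Seconds per minute: 60
Minutes to seconds: 29 x 60 = 1740
Total: 1740 + 48 = 1788

1788


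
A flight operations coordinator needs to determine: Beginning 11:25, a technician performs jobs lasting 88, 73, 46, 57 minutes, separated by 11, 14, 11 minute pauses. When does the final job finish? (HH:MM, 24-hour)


Start: 11:25 = 685 min from midnight
  after task 1 (88 min): 12:53
  after break (11 min): 13:04
  after task 2 (73 min): 14:17
  after break (14 min): 14:31
  after task 3 (46 min): 15:17
  after break (11 min): 15:28
  after task 4 (57 min): 16:25
Total elapsed: 300 minutes
End time: 16:25

16:25


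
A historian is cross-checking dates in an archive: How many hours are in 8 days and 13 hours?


Days: 8
Extra hours: 13
Hours per day: 24
Days to hours: 8 x 24 = 192
Total: 192 + 13 = 205

205


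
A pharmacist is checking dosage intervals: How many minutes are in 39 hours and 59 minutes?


Hours: 39
Extra minutes: 59
Minutes per hour: 60
Hours to minutes: 39 x 60 = 2340
Total: 2340 + 59 = 2399

2399


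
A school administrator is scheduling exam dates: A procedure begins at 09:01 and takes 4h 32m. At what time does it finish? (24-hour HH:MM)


Start time: 09:01
Adding: 4 hours 32 minutes
Minutes: 1 + 32 = 33
Hours: 9 + 4 + 0 = 13
Result: 13:33

13:33


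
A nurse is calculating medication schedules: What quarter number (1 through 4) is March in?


Month: March (month 3)
Q1: January-March (months 1-3)
Q2: April-June (months 4-6)
Q3: July-September (months 7-9)
Q4: October-December (months 10-12)
Month 3 falls in Q1

1


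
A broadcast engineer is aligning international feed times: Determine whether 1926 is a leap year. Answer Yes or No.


Year: 1926
Divisible by 4? 1926 / 4 = 481.5 -> No
Not divisible by 4, so NOT a leap year

No


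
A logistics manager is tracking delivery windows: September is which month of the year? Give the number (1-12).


Calendar month order:
8. August
9. September <--
10. October
September is month number 9

9


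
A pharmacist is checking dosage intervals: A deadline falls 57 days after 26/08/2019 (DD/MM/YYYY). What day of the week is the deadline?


Start: 2019-08-26 (Monday)
Step 1 - find target date: add 57 days
  2019-08-26 + 57 days = 2019-10-22
Step 2 - day of week:
  57 mod 7 = 1
  Monday + 1 days -> Tuesday
Result: Tuesday (2019-10-22)

Tuesday


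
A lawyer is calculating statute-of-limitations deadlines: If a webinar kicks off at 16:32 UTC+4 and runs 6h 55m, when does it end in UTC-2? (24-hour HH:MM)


Start: 16:32 in UTC+4
Step 1 - add duration:
  minutes: 32 + 55 = 87 (carry 1h)
  hours: 16 + 6 + 1 = 23
  end in UTC+4: 23:27
Step 2 - convert UTC+4 -> UTC-2:
  offset difference: -2 - (4) = -6 hours
  23 + (-6) = 17 -> mod 24 = 17
Result: 17:27 in UTC-2

17:27


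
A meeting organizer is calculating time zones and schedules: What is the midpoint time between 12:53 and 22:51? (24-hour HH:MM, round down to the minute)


Start time: 12:53 = 773 minutes from midnight
End time: 22:51 = 1371 minutes from midnight
Sum: 773 + 1371 = 2144
Midpoint: 2144 / 2 = 1072 minutes
Convert: 1072 / 60 = 17 hours, 52 minutes
Result: 17:52

17:52


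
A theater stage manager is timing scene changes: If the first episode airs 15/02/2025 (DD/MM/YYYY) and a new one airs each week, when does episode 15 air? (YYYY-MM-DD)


First occurrence: 2025-02-15 (occurrence 1)
Each occurrence is 7 days after the previous.
Occurrence 15 is 14 weeks after the first.
14 weeks = 98 days
2025-02-15 + 98 days = 2025-05-24

2025-05-24


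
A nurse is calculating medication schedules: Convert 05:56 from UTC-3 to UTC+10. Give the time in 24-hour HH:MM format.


Local time: 05:56 at UTC-3 (offset -3h)
Target zone: UTC+10 (offset 10h)
Difference: 10 - (-3) = 13 hours
Calculation: 5 + (13) = 18
Result: 18:56

18:56


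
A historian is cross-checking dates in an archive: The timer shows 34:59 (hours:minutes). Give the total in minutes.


Hours: 34
Minutes: 59
Convert hours to minutes: 34 x 60 = 2040
Add remaining minutes: 2040 + 59 = 2099

2099


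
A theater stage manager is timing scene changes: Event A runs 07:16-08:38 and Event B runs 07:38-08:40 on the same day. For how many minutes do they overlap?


Interval A: [436, 518] minutes from midnight
Interval B: [458, 520] minutes from midnight
Overlap start = max(436, 458) = 458
Overlap end = min(518, 520) = 518
Overlap = 518 - 458 = 60 minutes

60


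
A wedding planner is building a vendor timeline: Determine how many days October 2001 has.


Month: October
Year: 2001
October is a 31-day month
Total: 31 days

31


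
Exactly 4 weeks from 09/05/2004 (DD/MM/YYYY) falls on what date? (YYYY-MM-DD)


Start: 2004-05-09
Weeks to add: 4
Convert to days: 4 x 7 = 28 days
Add 28 days to 2004-05-09
Result: 2004-06-06

2004-06-06


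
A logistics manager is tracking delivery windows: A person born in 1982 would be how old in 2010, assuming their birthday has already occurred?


Birth year: 1982
Current year: 2010
Age = current year - birth year
Age = 2010 - 1982 = 28

28


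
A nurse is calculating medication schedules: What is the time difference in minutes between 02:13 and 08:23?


Start time: 02:13 = 133 minutes from midnight
End time: 08:23 = 503 minutes from midnight
Difference: 503 - 133 = 370 minutes
That is 6 hours and 10 minutes

370


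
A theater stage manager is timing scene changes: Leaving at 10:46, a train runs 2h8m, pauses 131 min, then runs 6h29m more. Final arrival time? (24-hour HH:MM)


Depart: 10:46
Leg 1: +128 min -> 12:54
Layover: +131 min -> 15:05
Leg 2: +389 min -> 21:34
Total travel: 648 minutes = 10h 48m
Arrival: 21:34

21:34


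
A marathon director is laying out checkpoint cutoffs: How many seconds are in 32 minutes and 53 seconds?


Minutes: 32
Seconds: 53
Convert minutes to seconds: 32 x 60 = 1920
Add remaining seconds: 1920 + 53 = 1973

1973


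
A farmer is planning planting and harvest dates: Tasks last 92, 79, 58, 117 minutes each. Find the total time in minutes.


Durations: 92, 79, 58, 117
Running sum: 92
+ 79 = 171
+ 58 = 229
+ 117 = 346
Total duration: 346 minutes
That is 5 hours and 46 minutes

346


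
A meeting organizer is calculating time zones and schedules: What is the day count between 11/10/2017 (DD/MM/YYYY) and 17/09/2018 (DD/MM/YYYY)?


Start date: 2017-10-11
End date: 2018-09-17
Oct 2017: +21 days
Nov 2017: +30 days
Dec 2017: +31 days
... (9 more months)
Total: 341 days

341


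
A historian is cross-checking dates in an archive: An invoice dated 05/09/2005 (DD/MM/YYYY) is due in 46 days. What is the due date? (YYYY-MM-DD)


Start: 2005-09-05
Adding 46 days
Days remaining in September: 25
After September: 21 days still to add
October 2005 has 31 days, need 21
Result: 2005-10-21

2005-10-21


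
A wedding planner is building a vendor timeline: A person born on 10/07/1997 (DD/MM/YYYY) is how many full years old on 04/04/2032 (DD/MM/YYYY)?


Birth: 1997-07-10
Reference: 2032-04-04
Year difference: 2032 - 1997 = 35
Has birthday (07-10) occurred by 04-04? No
Birthday not yet reached this year -> subtract 1
Age in full years: 34

34


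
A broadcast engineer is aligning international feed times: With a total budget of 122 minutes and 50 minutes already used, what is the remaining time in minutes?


Total budget: 122 minutes
Time used: 50 minutes
Remaining: 122 - 50 = 72 minutes
Percent used: 41.0%
Percent remaining: 59.0%

72


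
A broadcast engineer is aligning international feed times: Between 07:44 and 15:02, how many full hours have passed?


Start: 07:44
End: 15:02
Hour difference: 15 - 7 = 8 hours
Minute difference: 2 - 44 = -42 minutes
Total minutes: 438
Complete hours: 438 / 60 = 7 (remainder 18)

7


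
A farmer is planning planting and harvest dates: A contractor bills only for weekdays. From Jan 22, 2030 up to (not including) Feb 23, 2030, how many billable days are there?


Start: 2030-01-22 (Tuesday)
End (exclusive): 2030-02-23 (Saturday)
Total calendar days: 32
Full weeks: 32 // 7 = 4 -> 20 weekdays
Remaining 4 days starting on Tuesday:
  Tue(w), Wed(w), Thu(w), Fri(w) -> 4 weekdays
Total business days: 20 + 4 = 24

24


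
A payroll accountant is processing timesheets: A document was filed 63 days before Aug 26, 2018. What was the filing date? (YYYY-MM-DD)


Start: 2018-08-26
Subtracting 63 days
Days already passed in August: 26
After going back through August: 37 more days to subtract
July 2018: 31 days, 6 remaining
June 2018 has 30 days, need 6
Result: 2018-06-24

2018-06-24


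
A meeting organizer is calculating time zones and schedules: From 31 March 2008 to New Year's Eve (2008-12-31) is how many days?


Start: March 31, 2008
End: December 31, 2008
Days left in March: 0
April: 30
May: 31
June: 30
July: 31
... plus remaining months
Sum of remaining months: 275
Total: 0 + 275 = 275

275


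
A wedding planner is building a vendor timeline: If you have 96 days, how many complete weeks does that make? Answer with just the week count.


Total days: 96
Days per week: 7
Division: 96 / 7 = 13 remainder 5
Complete weeks: 13
Remaining days: 5

13


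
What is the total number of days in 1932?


Year: 1932
Check leap year rules:
Divisible by 4? Yes
Divisible by 100? No
1932 is a leap year
Days: 366

366


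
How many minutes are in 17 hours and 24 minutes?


Hours: 17
Minutes: 24
Convert hours to minutes: 17 x 60 = 1020
Add remaining minutes: 1020 + 24 = 1044

1044


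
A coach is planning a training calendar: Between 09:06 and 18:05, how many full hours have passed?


Start: 09:06
End: 18:05
Hour difference: 18 - 9 = 9 hours
Minute difference: 5 - 6 = -1 minutes
Total minutes: 539
Complete hours: 539 / 60 = 8 (remainder 59)

8


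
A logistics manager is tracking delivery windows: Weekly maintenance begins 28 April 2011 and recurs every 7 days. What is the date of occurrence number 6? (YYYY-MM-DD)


First occurrence: 2011-04-28 (occurrence 1)
Each occurrence is 7 days after the previous.
Occurrence 6 is 5 weeks after the first.
5 weeks = 35 days
2011-04-28 + 35 days = 2011-06-02

2011-06-02


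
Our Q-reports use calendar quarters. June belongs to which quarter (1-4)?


Month: June (month 6)
Q1: January-March (months 1-3)
Q2: April-June (months 4-6)
Q3: July-September (months 7-9)
Q4: October-December (months 10-12)
Month 6 falls in Q2

2


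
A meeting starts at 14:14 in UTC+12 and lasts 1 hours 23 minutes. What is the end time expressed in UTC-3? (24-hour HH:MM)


Start: 14:14 in UTC+12
Step 1 - add duration:
  minutes: 14 + 23 = 37
  hours: 14 + 1 + 0 = 15
  end in UTC+12: 15:37
Step 2 - convert UTC+12 -> UTC-3:
  offset difference: -3 - (12) = -15 hours
  15 + (-15) = 0 -> mod 24 = 0
Result: 00:37 in UTC-3

00:37


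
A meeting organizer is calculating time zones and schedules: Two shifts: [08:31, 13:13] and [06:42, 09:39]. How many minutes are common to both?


Interval A: [511, 793] minutes from midnight
Interval B: [402, 579] minutes from midnight
Overlap start = max(511, 402) = 511
Overlap end = min(793, 579) = 579
Overlap = 579 - 511 = 68 minutes

68


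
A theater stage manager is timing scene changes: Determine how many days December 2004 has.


Month: December
Year: 2004
December is a 31-day month
Total: 31 days

31


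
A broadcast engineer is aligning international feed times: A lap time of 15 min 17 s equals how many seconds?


Minutes: 15
Seconds: 17
Convert minutes to seconds: 15 x 60 = 900
Add remaining seconds: 900 + 17 = 917

917


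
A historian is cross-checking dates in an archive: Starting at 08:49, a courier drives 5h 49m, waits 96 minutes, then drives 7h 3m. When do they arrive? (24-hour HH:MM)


Depart: 08:49
Leg 1: +349 min -> 14:38
Layover: +96 min -> 16:14
Leg 2: +423 min -> 23:17
Total travel: 868 minutes = 14h 28m
Arrival: 23:17

23:17


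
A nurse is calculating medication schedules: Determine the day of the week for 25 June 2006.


Date: 2006-06-25
January 1, 2006 is a Sunday
Day of year: 176
Offset from Jan 1: 175 days
175 mod 7 = 0
Result: Sunday

Sunday


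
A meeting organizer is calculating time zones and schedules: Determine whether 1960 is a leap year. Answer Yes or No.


Year: 1960
Divisible by 4? 1960 / 4 = 490.0 -> Yes
Divisible by 100? 1960 / 100 = 19.6 -> No
Divisible by 4 but not 100, so it IS a leap year

Yes


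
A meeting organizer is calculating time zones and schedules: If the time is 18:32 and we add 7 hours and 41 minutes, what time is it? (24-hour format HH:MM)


Start time: 18:32
Adding: 7 hours 41 minutes
Minutes: 32 + 41 = 73
Minute overflow: 73 >= 60, so carry 1 hour, minutes = 13
Hours: 18 + 7 + 1 = 26
Hour wraparound: 26 mod 24 = 2
Result: 02:13

02:13


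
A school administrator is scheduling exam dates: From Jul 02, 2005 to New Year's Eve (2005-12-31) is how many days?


Start: July 02, 2005
End: December 31, 2005
Days left in July: 29
August: 31
September: 30
October: 31
November: 30
... plus remaining months
Sum of remaining months: 153
Total: 29 + 153 = 182

182


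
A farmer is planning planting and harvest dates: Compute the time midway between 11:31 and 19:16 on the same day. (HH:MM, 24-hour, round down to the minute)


Start time: 11:31 = 691 minutes from midnight
End time: 19:16 = 1156 minutes from midnight
Sum: 691 + 1156 = 1847
Midpoint: 1847 / 2 = 923 minutes
Convert: 923 / 60 = 15 hours, 23 minutes
Result: 15:23

15:23


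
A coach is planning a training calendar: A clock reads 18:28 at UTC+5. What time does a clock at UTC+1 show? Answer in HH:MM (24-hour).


Local time: 18:28 at UTC+5 (offset 5h)
Target zone: UTC+1 (offset 1h)
Difference: 1 - (5) = -4 hours
Calculation: 18 + (-4) = 14
Result: 14:28

14:28


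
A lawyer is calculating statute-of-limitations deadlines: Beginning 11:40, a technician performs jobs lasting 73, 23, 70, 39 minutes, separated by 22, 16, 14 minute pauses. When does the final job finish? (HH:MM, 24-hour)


Start: 11:40 = 700 min from midnight
  after task 1 (73 min): 12:53
  after break (22 min): 13:15
  after task 2 (23 min): 13:38
  after break (16 min): 13:54
  after task 3 (70 min): 15:04
  after break (14 min): 15:18
  after task 4 (39 min): 15:57
Total elapsed: 257 minutes
End time: 15:57

15:57


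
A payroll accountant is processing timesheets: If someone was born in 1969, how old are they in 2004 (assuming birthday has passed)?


Birth year: 1969
Current year: 2004
Age = current year - birth year
Age = 2004 - 1969 = 35

35


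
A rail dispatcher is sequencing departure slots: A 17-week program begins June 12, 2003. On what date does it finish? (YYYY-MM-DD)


Start: 2003-06-12
Weeks to add: 17
Convert to days: 17 x 7 = 119 days
Add 119 days to 2003-06-12
Result: 2003-10-09

2003-10-09


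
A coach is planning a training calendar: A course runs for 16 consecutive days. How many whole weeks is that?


Total days: 16
Days per week: 7
Division: 16 / 7 = 2 remainder 2
Complete weeks: 2
Remaining days: 2

2


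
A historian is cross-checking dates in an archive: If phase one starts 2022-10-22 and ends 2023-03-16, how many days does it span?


Start date: 2022-10-22
End date: 2023-03-16
Oct 2022: +10 days
Nov 2022: +30 days
Dec 2022: +31 days
... (3 more months)
Total: 145 days

145


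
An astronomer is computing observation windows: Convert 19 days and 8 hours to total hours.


Days: 19
Extra hours: 8
Hours per day: 24
Days to hours: 19 x 24 = 456
Total: 456 + 8 = 464

464


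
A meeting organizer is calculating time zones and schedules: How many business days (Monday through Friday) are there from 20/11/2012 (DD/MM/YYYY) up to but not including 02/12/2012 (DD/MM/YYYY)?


Start: 2012-11-20 (Tuesday)
End (exclusive): 2012-12-02 (Sunday)
Total calendar days: 12
Full weeks: 12 // 7 = 1 -> 5 weekdays
Remaining 5 days starting on Tuesday:
  Tue(w), Wed(w), Thu(w), Fri(w), Sat(-) -> 4 weekdays
Total business days: 5 + 4 = 9

9


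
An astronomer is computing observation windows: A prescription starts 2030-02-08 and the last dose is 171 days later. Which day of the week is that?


Start: 2030-02-08 (Friday)
Step 1 - find target date: add 171 days
  2030-02-08 + 171 days = 2030-07-29
Step 2 - day of week:
  171 mod 7 = 3
  Friday + 3 days -> Monday
Result: Monday (2030-07-29)

Monday


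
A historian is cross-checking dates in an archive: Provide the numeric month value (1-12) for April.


Calendar month order:
3. March
4. April <--
5. May
April is month number 4

4


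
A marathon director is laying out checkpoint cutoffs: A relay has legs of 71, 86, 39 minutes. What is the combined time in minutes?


Durations: 71, 86, 39
Running sum: 71
+ 86 = 157
+ 39 = 196
Total duration: 196 minutes
That is 3 hours and 16 minutes

196


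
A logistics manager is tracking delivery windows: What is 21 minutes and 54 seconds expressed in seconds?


Minutes: 21
Extra seconds: 54
Seconds per minute: 60
Minutes to seconds: 21 x 60 = 1260
Total: 1260 + 54 = 1314

1314


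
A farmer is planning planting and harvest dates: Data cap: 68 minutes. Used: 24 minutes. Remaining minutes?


Total budget: 68 minutes
Time used: 24 minutes
Remaining: 68 - 24 = 44 minutes
Percent used: 35.3%
Percent remaining: 64.7%

44


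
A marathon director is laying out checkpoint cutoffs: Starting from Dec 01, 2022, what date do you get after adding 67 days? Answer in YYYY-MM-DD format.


Start: 2022-12-01
Adding 67 days
Days remaining in December: 30
After December: 37 days still to add
January 2023: 31 days, 6 remaining
February 2023 has 28 days, need 6
Result: 2023-02-06

2023-02-06


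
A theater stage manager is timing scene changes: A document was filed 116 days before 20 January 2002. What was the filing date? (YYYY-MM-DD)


Start: 2002-01-20
Subtracting 116 days
Days already passed in January: 20
After going back through January: 96 more days to subtract
December 2001: 31 days, 65 remaining
November 2001: 30 days, 35 remaining
October 2001: 31 days, 4 remaining
September 2001 has 30 days, need 4
Result: 2001-09-26

2001-09-26


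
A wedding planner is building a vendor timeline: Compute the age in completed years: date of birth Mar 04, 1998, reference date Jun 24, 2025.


Birth: 1998-03-04
Reference: 2025-06-24
Year difference: 2025 - 1998 = 27
Has birthday (03-04) occurred by 06-24? Yes
Age in full years: 27

27


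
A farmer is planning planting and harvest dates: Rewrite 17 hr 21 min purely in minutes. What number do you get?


Hours: 17
Extra minutes: 21
Minutes per hour: 60
Hours to minutes: 17 x 60 = 1020
Total: 1020 + 21 = 1041

1041


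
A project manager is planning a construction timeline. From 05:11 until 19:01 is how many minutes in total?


Start time: 05:11 = 311 minutes from midnight
End time: 19:01 = 1141 minutes from midnight
Difference: 1141 - 311 = 830 minutes
That is 13 hours and 50 minutes

830


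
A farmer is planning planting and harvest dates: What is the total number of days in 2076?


Year: 2076
Check leap year rules:
Divisible by 4? Yes
Divisible by 100? No
2076 is a leap year
Days: 366

366


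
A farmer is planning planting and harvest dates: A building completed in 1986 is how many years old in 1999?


Birth year: 1986
Current year: 1999
Age = current year - birth year
Age = 1999 - 1986 = 13

13


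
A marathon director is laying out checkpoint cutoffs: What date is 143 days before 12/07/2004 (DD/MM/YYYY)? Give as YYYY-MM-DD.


Start: 2004-07-12
Subtracting 143 days
Days already passed in July: 12
After going back through July: 131 more days to subtract
June 2004: 30 days, 101 remaining
May 2004: 31 days, 70 remaining
April 2004: 30 days, 40 remaining
March 2004: 31 days, 9 remaining
Result: 2004-02-20

2004-02-20


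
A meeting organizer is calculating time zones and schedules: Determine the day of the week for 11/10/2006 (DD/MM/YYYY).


Date: 2006-10-11
January 1, 2006 is a Sunday
Day of year: 284
Offset from Jan 1: 283 days
283 mod 7 = 3
Result: Wednesday

Wednesday


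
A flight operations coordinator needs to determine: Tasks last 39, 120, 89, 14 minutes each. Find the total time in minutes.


Durations: 39, 120, 89, 14
Running sum: 39
+ 120 = 159
+ 89 = 248
+ 14 = 262
Total duration: 262 minutes
That is 4 hours and 22 minutes

262
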